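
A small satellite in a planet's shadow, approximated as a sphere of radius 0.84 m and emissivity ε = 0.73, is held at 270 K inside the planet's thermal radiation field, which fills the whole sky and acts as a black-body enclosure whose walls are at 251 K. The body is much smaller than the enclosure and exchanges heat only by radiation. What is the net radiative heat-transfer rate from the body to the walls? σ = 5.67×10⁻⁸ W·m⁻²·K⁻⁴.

For a small grey body in a large enclosure: P_net = εσA(T_body⁴ − T_wall⁴).
A = 4πr² = 8.867 m²; T_body⁴ − T_wall⁴ = 5.314×10⁹ − 3.969×10⁹ = 1.345×10⁹ K⁴.
|P_net| = 0.73·5.67×10⁻⁸·8.867·1.345×10⁹.

P_net ≈ 494 W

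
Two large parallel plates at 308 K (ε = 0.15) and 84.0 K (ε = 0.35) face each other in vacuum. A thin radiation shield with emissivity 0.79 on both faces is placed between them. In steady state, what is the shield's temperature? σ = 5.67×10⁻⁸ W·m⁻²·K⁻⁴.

In steady state the net flux on the hot side equals that on the cold side.
σ(T₁⁴−T_s⁴)/D₁ = σ(T_s⁴−T₂⁴)/D₂, with D₁ = 1/ε₁+1/ε_s−1 = 6.932, D₂ = 1/ε_s+1/ε₂−1 = 3.123.
Solve for T_s⁴: T_s⁴ = (D₂·T₁⁴ + D₁·T₂⁴)/(D₁+D₂) = 2.829×10⁹ K⁴.

T_s ≈ 231 K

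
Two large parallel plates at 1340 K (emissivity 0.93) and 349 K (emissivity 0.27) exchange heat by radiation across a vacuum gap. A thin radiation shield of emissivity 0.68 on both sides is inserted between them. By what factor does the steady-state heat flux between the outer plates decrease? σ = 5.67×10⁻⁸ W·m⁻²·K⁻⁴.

Without shield: q₀ = σΔ(T⁴)/(1/ε₁+1/ε₂−1) with denominator 3.779.
With shield the two gaps are in series; the resistances add: (1/ε₁+1/ε_s−1)+(1/ε_s+1/ε₂−1) = 1.546+4.174 = 5.720.
Heat-flux ratio q₀/q = 5.720/3.779.

factor ≈ 1.51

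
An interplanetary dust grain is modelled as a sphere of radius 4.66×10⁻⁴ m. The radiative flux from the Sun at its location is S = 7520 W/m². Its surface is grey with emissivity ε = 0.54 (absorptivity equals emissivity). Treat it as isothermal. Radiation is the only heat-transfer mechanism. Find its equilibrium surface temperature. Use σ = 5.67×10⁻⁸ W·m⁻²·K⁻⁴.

T ≈ 427 K

At equilibrium, absorbed power = emitted power.
Absorbing cross-section = πr² = 6.822×10⁻⁷ m²; emitting surface = 4πr² = 2.729×10⁻⁶ m² (ratio 4).
εS·A_cross = εσ·A_surf·T⁴  ⇒  T⁴ = S/(4σ)   (ε cancels).
T⁴ = 7520/(4·5.67×10⁻⁸) = 3.316×10¹⁰ K⁴.
T = (3.316×10¹⁰)^(1/4).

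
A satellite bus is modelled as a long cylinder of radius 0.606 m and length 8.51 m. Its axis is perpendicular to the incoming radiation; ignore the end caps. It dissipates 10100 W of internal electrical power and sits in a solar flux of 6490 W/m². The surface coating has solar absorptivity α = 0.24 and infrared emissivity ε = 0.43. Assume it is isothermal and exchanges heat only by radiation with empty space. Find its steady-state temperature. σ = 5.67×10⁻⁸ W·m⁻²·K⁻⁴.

At steady state, absorbed solar power + internal power = radiated power.
Absorbed: α·S·A_cross = 0.24·6490·10.31 = 16070 W (cross-section 2rL).
Total input = 16070 + 10100 = 26170 W.
Radiated: εσ·A_surf·T⁴ with A_surf = 2πrL = 32.40 m².
T⁴ = 26170/(0.43·5.67×10⁻⁸·32.40) = 3.312×10¹⁰ K⁴.

T ≈ 427 K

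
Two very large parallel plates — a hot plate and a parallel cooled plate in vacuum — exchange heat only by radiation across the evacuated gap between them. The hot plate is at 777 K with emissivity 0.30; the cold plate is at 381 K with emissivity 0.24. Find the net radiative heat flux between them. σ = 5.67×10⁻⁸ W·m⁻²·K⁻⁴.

q ≈ 3000 W/m²

For two infinite grey parallel plates, q = σ(T₁⁴ − T₂⁴)/(1/ε₁ + 1/ε₂ − 1).
T₁⁴ − T₂⁴ = 3.645×10¹¹ − 2.107×10¹⁰ = 3.434×10¹¹ K⁴.
1/ε₁ + 1/ε₂ − 1 = 3.333 + 4.167 − 1 = 6.500.
q = 5.67×10⁻⁸ × 3.434×10¹¹ / 6.500.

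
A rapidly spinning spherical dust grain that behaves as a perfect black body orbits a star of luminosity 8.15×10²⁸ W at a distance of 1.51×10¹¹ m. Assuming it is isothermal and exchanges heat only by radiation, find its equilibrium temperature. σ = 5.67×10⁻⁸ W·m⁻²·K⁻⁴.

First find the stellar flux at distance d: S = L/(4πd²) = 8.15×10²⁸/(4π·(1.51×10¹¹)²) = 2.844×10⁵ W/m².
For an isothermal sphere, absorbed (1−a)S·πr² = emitted σ·4πr²·T⁴, so T⁴ = (1−a)S/(4σ).
T⁴ = 1.00·2.844×10⁵/(4·5.67×10⁻⁸) = 1.254×10¹² K⁴.

T ≈ 1060 K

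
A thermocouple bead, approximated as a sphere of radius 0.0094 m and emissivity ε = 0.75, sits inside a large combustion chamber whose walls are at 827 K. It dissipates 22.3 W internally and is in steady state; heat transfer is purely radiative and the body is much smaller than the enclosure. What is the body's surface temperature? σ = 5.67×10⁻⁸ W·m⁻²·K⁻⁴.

T ≈ 985 K

For a small grey body in a large enclosure, net radiated power = εσA(T⁴ − T_w⁴).
Steady state: P = εσA(T⁴ − T_w⁴) with A = 4πr² = 0.001110 m².
T⁴ = P/(εσA) + T_w⁴ = 22.3/(0.75·5.67×10⁻⁸·0.001110) + (827)⁴
    = 4.723×10¹¹ + 4.678×10¹¹ = 9.400×10¹¹ K⁴.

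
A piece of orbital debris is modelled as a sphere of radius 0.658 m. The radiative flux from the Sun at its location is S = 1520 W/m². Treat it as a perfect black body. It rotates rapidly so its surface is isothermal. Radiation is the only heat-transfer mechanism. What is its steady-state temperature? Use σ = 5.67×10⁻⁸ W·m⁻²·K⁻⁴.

At equilibrium, absorbed power = emitted power.
Absorbing cross-section = πr² = 1.360 m²; emitting surface = 4πr² = 5.441 m² (ratio 4).
S·A_cross = εσ·A_surf·T⁴  ⇒  T⁴ = S/(4σ).
T⁴ = 1.00·1520/(4·5.67×10⁻⁸) = 6.702×10⁹ K⁴.
T = (6.702×10⁹)^(1/4).

T ≈ 286 K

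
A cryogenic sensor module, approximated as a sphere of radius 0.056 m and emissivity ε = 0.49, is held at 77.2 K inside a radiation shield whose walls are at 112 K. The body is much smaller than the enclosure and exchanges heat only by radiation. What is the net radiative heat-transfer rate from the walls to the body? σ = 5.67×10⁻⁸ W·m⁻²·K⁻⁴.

P_net ≈ 0.133 W

For a small grey body in a large enclosure: P_net = εσA(T_body⁴ − T_wall⁴).
A = 4πr² = 0.03941 m²; T_body⁴ − T_wall⁴ = 3.552×10⁷ − 1.574×10⁸ = -1.218×10⁸ K⁴.
|P_net| = 0.49·5.67×10⁻⁸·0.03941·1.218×10⁸.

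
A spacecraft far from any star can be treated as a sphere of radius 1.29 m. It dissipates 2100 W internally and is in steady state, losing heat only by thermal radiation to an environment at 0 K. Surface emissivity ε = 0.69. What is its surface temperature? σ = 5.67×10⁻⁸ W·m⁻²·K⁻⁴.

Steady state: internal power = radiated power, P = εσA T⁴.
Radiating area A = 4πr² = 20.91 m².
T⁴ = P/(εσA) = 2100/(0.69·5.67×10⁻⁸·20.91) = 2.567×10⁹ K⁴.
T = (2.567×10⁹)^(1/4).

T ≈ 225 K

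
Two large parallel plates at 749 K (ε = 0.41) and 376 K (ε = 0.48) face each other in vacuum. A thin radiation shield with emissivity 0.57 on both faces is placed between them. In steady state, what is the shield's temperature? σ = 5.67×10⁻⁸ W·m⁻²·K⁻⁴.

In steady state the net flux on the hot side equals that on the cold side.
σ(T₁⁴−T_s⁴)/D₁ = σ(T_s⁴−T₂⁴)/D₂, with D₁ = 1/ε₁+1/ε_s−1 = 3.193, D₂ = 1/ε_s+1/ε₂−1 = 2.838.
Solve for T_s⁴: T_s⁴ = (D₂·T₁⁴ + D₁·T₂⁴)/(D₁+D₂) = 1.587×10¹¹ K⁴.

T_s ≈ 631 K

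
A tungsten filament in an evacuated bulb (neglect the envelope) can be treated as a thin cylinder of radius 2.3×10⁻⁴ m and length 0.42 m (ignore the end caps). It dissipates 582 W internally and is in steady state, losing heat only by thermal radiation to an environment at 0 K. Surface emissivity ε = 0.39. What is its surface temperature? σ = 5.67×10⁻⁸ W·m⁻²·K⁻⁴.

T ≈ 2570 K

Steady state: internal power = radiated power, P = εσA T⁴.
Radiating area A = 2πrL = 6.070×10⁻⁴ m².
T⁴ = P/(εσA) = 582/(0.39·5.67×10⁻⁸·6.070×10⁻⁴) = 4.336×10¹³ K⁴.
T = (4.336×10¹³)^(1/4).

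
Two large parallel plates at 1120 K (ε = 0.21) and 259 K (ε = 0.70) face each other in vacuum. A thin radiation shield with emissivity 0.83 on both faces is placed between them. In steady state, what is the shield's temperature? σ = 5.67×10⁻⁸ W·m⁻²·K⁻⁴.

In steady state the net flux on the hot side equals that on the cold side.
σ(T₁⁴−T_s⁴)/D₁ = σ(T_s⁴−T₂⁴)/D₂, with D₁ = 1/ε₁+1/ε_s−1 = 4.967, D₂ = 1/ε_s+1/ε₂−1 = 1.633.
Solve for T_s⁴: T_s⁴ = (D₂·T₁⁴ + D₁·T₂⁴)/(D₁+D₂) = 3.928×10¹¹ K⁴.

T_s ≈ 792 K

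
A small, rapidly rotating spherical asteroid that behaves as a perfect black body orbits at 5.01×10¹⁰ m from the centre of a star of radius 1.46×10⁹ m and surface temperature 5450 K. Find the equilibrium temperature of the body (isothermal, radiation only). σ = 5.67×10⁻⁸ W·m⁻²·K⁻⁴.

T ≈ 658 K

The star's surface emits σT_*⁴; at distance d the flux is S = σT_*⁴(R_*/d)².
S = 5.67×10⁻⁸·(5450)⁴·(1.46×10⁹/5.01×10¹⁰)² = 42480 W/m².
For an isothermal sphere T⁴ = (1−a)S/(4σ) = 1.873×10¹¹ K⁴.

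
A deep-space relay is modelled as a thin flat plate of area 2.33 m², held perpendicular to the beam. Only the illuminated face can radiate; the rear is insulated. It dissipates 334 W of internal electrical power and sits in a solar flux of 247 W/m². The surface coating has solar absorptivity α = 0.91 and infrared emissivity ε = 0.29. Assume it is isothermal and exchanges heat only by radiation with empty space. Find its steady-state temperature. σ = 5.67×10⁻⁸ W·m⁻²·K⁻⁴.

T ≈ 387 K

At steady state, absorbed solar power + internal power = radiated power.
Absorbed: α·S·A_cross = 0.91·247·2.330 = 523.7 W (cross-section A).
Total input = 523.7 + 334 = 857.7 W.
Radiated: εσ·A_surf·T⁴ with A_surf = A = 2.330 m².
T⁴ = 857.7/(0.29·5.67×10⁻⁸·2.330) = 2.239×10¹⁰ K⁴.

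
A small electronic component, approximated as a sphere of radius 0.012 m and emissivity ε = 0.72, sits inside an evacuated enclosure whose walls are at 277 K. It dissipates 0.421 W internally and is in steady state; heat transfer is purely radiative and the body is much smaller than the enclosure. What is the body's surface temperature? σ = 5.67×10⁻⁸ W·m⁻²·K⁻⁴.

T ≈ 328 K

For a small grey body in a large enclosure, net radiated power = εσA(T⁴ − T_w⁴).
Steady state: P = εσA(T⁴ − T_w⁴) with A = 4πr² = 0.001810 m².
T⁴ = P/(εσA) + T_w⁴ = 0.421/(0.72·5.67×10⁻⁸·0.001810) + (277)⁴
    = 5.699×10⁹ + 5.887×10⁹ = 1.159×10¹⁰ K⁴.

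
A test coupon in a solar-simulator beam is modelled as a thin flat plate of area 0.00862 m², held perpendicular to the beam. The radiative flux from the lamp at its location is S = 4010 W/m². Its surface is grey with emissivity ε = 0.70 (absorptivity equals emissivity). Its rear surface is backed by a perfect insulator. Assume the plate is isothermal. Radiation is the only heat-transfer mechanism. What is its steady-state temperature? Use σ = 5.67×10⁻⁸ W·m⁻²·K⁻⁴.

T ≈ 516 K

At equilibrium, absorbed power = emitted power.
Absorbing cross-section = A = 0.008620 m²; emitting surface = A = 0.008620 m² (ratio 1).
εS·A_cross = εσ·A_surf·T⁴  ⇒  T⁴ = S/(1σ)   (ε cancels).
T⁴ = 4010/(1·5.67×10⁻⁸) = 7.072×10¹⁰ K⁴.
T = (7.072×10¹⁰)^(1/4).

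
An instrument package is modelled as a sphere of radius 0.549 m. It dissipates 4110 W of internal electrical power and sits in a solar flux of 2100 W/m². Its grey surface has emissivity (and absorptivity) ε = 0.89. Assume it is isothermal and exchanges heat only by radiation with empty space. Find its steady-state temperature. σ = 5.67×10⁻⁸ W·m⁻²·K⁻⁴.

At steady state, absorbed solar power + internal power = radiated power.
Absorbed: α·S·A_cross = 0.89·2100·0.9469 = 1770 W (cross-section πr²).
Total input = 1770 + 4110 = 5880 W.
Radiated: εσ·A_surf·T⁴ with A_surf = 4πr² = 3.788 m².
T⁴ = 5880/(0.89·5.67×10⁻⁸·3.788) = 3.076×10¹⁰ K⁴.

T ≈ 419 K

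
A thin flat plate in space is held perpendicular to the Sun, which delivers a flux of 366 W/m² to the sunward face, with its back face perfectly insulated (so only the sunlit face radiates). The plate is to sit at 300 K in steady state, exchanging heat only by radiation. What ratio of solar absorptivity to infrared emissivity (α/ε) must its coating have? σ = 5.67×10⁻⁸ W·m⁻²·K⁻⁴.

Balance: αS·A = εσ·1A·T⁴ ⇒ α/ε = σT⁴/S.
α/ε = 5.67×10⁻⁸·(300)⁴/366 = 5.67×10⁻⁸·8.100×10⁹/366.

α/ε ≈ 1.25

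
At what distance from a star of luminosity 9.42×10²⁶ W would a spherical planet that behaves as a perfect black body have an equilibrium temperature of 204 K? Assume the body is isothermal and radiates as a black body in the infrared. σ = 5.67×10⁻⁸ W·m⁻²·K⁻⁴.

d ≈ 4.37×10¹¹ m

For an isothermal black-emitting sphere, (1−a)S·πr² = σ·4πr²·T⁴ ⇒ S = 4σT⁴/(1−a).
S = 4·5.67×10⁻⁸·(204)⁴/1.00 = 392.8 W/m².
Flux falls as S = L/(4πd²), so d = √(L/(4πS)) = √(9.42×10²⁶/(4π·392.8)).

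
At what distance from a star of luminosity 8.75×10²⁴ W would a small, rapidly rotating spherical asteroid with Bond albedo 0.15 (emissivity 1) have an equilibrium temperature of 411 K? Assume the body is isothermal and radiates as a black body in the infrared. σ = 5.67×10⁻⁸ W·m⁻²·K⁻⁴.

d ≈ 9.56×10⁹ m

For an isothermal black-emitting sphere, (1−a)S·πr² = σ·4πr²·T⁴ ⇒ S = 4σT⁴/(1−a).
S = 4·5.67×10⁻⁸·(411)⁴/0.850 = 7614 W/m².
Flux falls as S = L/(4πd²), so d = √(L/(4πS)) = √(8.75×10²⁴/(4π·7614)).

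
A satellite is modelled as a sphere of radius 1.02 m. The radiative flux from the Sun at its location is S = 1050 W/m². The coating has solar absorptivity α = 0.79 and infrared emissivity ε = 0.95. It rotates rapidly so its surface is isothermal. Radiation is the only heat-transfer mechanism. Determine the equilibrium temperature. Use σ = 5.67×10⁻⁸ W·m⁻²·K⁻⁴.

At equilibrium, absorbed power = emitted power.
Absorbing cross-section = πr² = 3.269 m²; emitting surface = 4πr² = 13.07 m² (ratio 4).
αS·A_cross = εσ·A_surf·T⁴  ⇒  T⁴ = αS/(ε·4σ).
T⁴ = 0.790·1050/(0.95·4·5.67×10⁻⁸) = 3.850×10⁹ K⁴.
T = (3.850×10⁹)^(1/4).

T ≈ 249 K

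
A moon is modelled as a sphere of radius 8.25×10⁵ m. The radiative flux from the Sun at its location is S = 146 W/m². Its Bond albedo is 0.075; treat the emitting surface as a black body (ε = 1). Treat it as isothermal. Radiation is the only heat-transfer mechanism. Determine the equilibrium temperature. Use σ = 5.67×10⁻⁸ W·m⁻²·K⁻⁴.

T ≈ 156 K

At equilibrium, absorbed power = emitted power.
Absorbing cross-section = πr² = 2.138×10¹² m²; emitting surface = 4πr² = 8.553×10¹² m² (ratio 4).
(1−a)S·A_cross = εσ·A_surf·T⁴  ⇒  T⁴ = (1−a)S/(4σ).
T⁴ = 0.925·146/(4·5.67×10⁻⁸) = 5.955×10⁸ K⁴.
T = (5.955×10⁸)^(1/4).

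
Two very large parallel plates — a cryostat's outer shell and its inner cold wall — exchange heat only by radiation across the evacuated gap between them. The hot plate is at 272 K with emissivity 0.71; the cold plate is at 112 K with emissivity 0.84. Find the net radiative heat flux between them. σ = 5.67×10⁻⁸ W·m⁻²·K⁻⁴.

q ≈ 189 W/m²

For two infinite grey parallel plates, q = σ(T₁⁴ − T₂⁴)/(1/ε₁ + 1/ε₂ − 1).
T₁⁴ − T₂⁴ = 5.474×10⁹ − 1.574×10⁸ = 5.316×10⁹ K⁴.
1/ε₁ + 1/ε₂ − 1 = 1.408 + 1.190 − 1 = 1.599.
q = 5.67×10⁻⁸ × 5.316×10⁹ / 1.599.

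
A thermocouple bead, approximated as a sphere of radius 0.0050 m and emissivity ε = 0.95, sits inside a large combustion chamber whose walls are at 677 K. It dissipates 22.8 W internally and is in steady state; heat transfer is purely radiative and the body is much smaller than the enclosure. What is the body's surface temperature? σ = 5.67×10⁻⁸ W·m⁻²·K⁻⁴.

T ≈ 1120 K

For a small grey body in a large enclosure, net radiated power = εσA(T⁴ − T_w⁴).
Steady state: P = εσA(T⁴ − T_w⁴) with A = 4πr² = 3.142×10⁻⁴ m².
T⁴ = P/(εσA) + T_w⁴ = 22.8/(0.95·5.67×10⁻⁸·3.142×10⁻⁴) + (677)⁴
    = 1.347×10¹² + 2.101×10¹¹ = 1.557×10¹² K⁴.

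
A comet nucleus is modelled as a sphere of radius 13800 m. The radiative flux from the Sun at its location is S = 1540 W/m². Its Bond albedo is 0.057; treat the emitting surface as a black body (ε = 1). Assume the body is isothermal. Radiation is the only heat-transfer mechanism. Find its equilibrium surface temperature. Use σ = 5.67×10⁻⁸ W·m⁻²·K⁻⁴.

T ≈ 283 K

At equilibrium, absorbed power = emitted power.
Absorbing cross-section = πr² = 5.983×10⁸ m²; emitting surface = 4πr² = 2.393×10⁹ m² (ratio 4).
(1−a)S·A_cross = εσ·A_surf·T⁴  ⇒  T⁴ = (1−a)S/(4σ).
T⁴ = 0.943·1540/(4·5.67×10⁻⁸) = 6.403×10⁹ K⁴.
T = (6.403×10⁹)^(1/4).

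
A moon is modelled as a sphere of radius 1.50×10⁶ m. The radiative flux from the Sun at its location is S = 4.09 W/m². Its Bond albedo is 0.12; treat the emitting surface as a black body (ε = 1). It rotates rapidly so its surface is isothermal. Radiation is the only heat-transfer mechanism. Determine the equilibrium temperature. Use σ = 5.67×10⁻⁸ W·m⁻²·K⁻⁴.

T ≈ 63.1 K

At equilibrium, absorbed power = emitted power.
Absorbing cross-section = πr² = 7.069×10¹² m²; emitting surface = 4πr² = 2.827×10¹³ m² (ratio 4).
(1−a)S·A_cross = εσ·A_surf·T⁴  ⇒  T⁴ = (1−a)S/(4σ).
T⁴ = 0.880·4.09/(4·5.67×10⁻⁸) = 1.587×10⁷ K⁴.
T = (1.587×10⁷)^(1/4).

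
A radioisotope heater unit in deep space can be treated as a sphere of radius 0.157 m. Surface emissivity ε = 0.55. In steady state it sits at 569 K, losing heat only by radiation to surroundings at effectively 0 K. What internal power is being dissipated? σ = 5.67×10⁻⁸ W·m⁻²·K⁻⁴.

P ≈ 1010 W

Steady state: P = εσA T⁴.
A = 4πr² = 0.3097 m²; T⁴ = (569)⁴ = 1.048×10¹¹ K⁴.
P = 0.55 × 5.67×10⁻⁸ × 0.3097 × 1.048×10¹¹.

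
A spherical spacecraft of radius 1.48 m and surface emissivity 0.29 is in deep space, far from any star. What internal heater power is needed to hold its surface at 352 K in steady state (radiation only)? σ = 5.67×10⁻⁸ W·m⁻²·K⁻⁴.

P ≈ 6950 W

P = εσ·4πr²·T⁴.
4πr² = 27.53 m²; T⁴ = 1.535×10¹⁰ K⁴.
P = 0.29·5.67×10⁻⁸·27.53·1.535×10¹⁰.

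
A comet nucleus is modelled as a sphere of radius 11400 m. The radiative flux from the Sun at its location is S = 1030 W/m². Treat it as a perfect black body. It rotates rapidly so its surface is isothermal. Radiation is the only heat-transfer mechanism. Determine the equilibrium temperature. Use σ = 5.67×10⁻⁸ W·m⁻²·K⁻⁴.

At equilibrium, absorbed power = emitted power.
Absorbing cross-section = πr² = 4.083×10⁸ m²; emitting surface = 4πr² = 1.633×10⁹ m² (ratio 4).
S·A_cross = εσ·A_surf·T⁴  ⇒  T⁴ = S/(4σ).
T⁴ = 1.00·1030/(4·5.67×10⁻⁸) = 4.541×10⁹ K⁴.
T = (4.541×10⁹)^(1/4).

T ≈ 260 K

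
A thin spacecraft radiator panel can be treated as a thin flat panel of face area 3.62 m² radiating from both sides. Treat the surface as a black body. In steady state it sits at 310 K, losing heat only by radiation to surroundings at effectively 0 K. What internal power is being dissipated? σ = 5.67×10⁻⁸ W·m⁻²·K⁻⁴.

P ≈ 3790 W

Steady state: P = εσA T⁴.
A = 2·3.62 = 7.240 m²; T⁴ = (310)⁴ = 9.235×10⁹ K⁴.
P = 1.0 × 5.67×10⁻⁸ × 7.240 × 9.235×10⁹.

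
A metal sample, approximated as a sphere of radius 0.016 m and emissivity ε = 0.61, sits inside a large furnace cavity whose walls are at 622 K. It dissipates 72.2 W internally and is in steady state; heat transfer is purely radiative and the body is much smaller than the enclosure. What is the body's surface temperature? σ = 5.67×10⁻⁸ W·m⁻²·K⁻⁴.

For a small grey body in a large enclosure, net radiated power = εσA(T⁴ − T_w⁴).
Steady state: P = εσA(T⁴ − T_w⁴) with A = 4πr² = 0.003217 m².
T⁴ = P/(εσA) + T_w⁴ = 72.2/(0.61·5.67×10⁻⁸·0.003217) + (622)⁴
    = 6.489×10¹¹ + 1.497×10¹¹ = 7.986×10¹¹ K⁴.

T ≈ 945 K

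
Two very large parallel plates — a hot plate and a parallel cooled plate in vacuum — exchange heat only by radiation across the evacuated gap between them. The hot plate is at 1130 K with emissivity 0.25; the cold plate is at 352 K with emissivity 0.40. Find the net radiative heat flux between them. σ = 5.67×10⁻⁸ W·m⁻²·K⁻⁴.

q ≈ 16700 W/m²

For two infinite grey parallel plates, q = σ(T₁⁴ − T₂⁴)/(1/ε₁ + 1/ε₂ − 1).
T₁⁴ − T₂⁴ = 1.630×10¹² − 1.535×10¹⁰ = 1.615×10¹² K⁴.
1/ε₁ + 1/ε₂ − 1 = 4.000 + 2.500 − 1 = 5.500.
q = 5.67×10⁻⁸ × 1.615×10¹² / 5.500.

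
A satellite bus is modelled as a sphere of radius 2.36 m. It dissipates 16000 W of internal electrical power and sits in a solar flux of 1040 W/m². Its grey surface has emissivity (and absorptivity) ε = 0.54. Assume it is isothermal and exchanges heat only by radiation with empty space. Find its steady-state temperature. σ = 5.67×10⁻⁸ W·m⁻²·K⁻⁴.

At steady state, absorbed solar power + internal power = radiated power.
Absorbed: α·S·A_cross = 0.54·1040·17.50 = 9827 W (cross-section πr²).
Total input = 9827 + 16000 = 25830 W.
Radiated: εσ·A_surf·T⁴ with A_surf = 4πr² = 69.99 m².
T⁴ = 25830/(0.54·5.67×10⁻⁸·69.99) = 1.205×10¹⁰ K⁴.

T ≈ 331 K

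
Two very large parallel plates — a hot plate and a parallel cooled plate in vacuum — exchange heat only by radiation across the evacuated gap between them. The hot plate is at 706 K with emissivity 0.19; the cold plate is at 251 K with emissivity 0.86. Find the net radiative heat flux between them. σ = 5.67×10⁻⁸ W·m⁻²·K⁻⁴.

For two infinite grey parallel plates, q = σ(T₁⁴ − T₂⁴)/(1/ε₁ + 1/ε₂ − 1).
T₁⁴ − T₂⁴ = 2.484×10¹¹ − 3.969×10⁹ = 2.445×10¹¹ K⁴.
1/ε₁ + 1/ε₂ − 1 = 5.263 + 1.163 − 1 = 5.426.
q = 5.67×10⁻⁸ × 2.445×10¹¹ / 5.426.

q ≈ 2550 W/m²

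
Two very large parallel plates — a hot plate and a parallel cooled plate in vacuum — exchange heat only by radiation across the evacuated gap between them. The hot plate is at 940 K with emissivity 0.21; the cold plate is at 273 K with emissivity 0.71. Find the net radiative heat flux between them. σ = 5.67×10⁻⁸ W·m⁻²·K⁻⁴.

For two infinite grey parallel plates, q = σ(T₁⁴ − T₂⁴)/(1/ε₁ + 1/ε₂ − 1).
T₁⁴ − T₂⁴ = 7.807×10¹¹ − 5.555×10⁹ = 7.752×10¹¹ K⁴.
1/ε₁ + 1/ε₂ − 1 = 4.762 + 1.408 − 1 = 5.170.
q = 5.67×10⁻⁸ × 7.752×10¹¹ / 5.170.

q ≈ 8500 W/m²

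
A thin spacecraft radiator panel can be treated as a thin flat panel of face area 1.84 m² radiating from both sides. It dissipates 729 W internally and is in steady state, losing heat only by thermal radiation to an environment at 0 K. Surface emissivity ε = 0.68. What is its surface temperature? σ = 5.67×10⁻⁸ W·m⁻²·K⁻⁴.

Steady state: internal power = radiated power, P = εσA T⁴.
Radiating area A = 2·1.84 = 3.680 m².
T⁴ = P/(εσA) = 729/(0.68·5.67×10⁻⁸·3.680) = 5.138×10⁹ K⁴.
T = (5.138×10⁹)^(1/4).

T ≈ 268 K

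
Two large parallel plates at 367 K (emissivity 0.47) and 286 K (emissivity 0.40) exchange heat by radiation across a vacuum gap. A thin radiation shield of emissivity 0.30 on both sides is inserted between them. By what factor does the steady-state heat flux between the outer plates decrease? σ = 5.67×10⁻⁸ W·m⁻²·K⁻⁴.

factor ≈ 2.56

Without shield: q₀ = σΔ(T⁴)/(1/ε₁+1/ε₂−1) with denominator 3.628.
With shield the two gaps are in series; the resistances add: (1/ε₁+1/ε_s−1)+(1/ε_s+1/ε₂−1) = 4.461+4.833 = 9.294.
Heat-flux ratio q₀/q = 9.294/3.628.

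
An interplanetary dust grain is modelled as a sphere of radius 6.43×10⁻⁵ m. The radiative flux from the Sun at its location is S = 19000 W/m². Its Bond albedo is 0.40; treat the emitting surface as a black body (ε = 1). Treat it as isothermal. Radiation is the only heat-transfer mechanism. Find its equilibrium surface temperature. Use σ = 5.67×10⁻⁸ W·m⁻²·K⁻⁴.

At equilibrium, absorbed power = emitted power.
Absorbing cross-section = πr² = 1.299×10⁻⁸ m²; emitting surface = 4πr² = 5.196×10⁻⁸ m² (ratio 4).
(1−a)S·A_cross = εσ·A_surf·T⁴  ⇒  T⁴ = (1−a)S/(4σ).
T⁴ = 0.600·19000/(4·5.67×10⁻⁸) = 5.026×10¹⁰ K⁴.
T = (5.026×10¹⁰)^(1/4).

T ≈ 473 K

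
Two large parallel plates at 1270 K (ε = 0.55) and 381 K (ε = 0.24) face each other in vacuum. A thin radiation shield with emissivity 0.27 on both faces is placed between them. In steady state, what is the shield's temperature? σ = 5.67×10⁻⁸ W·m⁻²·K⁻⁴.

In steady state the net flux on the hot side equals that on the cold side.
σ(T₁⁴−T_s⁴)/D₁ = σ(T_s⁴−T₂⁴)/D₂, with D₁ = 1/ε₁+1/ε_s−1 = 4.522, D₂ = 1/ε_s+1/ε₂−1 = 6.870.
Solve for T_s⁴: T_s⁴ = (D₂·T₁⁴ + D₁·T₂⁴)/(D₁+D₂) = 1.577×10¹² K⁴.

T_s ≈ 1120 K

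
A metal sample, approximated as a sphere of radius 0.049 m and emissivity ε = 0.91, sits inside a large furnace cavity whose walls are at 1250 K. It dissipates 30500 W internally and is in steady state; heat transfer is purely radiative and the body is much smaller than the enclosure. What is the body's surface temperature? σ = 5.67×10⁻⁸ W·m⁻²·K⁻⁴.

For a small grey body in a large enclosure, net radiated power = εσA(T⁴ − T_w⁴).
Steady state: P = εσA(T⁴ − T_w⁴) with A = 4πr² = 0.03017 m².
T⁴ = P/(εσA) + T_w⁴ = 30500/(0.91·5.67×10⁻⁸·0.03017) + (1250)⁴
    = 1.959×10¹³ + 2.441×10¹² = 2.203×10¹³ K⁴.

T ≈ 2170 K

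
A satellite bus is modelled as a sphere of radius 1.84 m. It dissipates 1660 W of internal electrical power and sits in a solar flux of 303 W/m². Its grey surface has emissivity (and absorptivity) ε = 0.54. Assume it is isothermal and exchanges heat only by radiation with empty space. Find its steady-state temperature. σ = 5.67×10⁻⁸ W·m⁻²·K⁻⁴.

T ≈ 226 K

At steady state, absorbed solar power + internal power = radiated power.
Absorbed: α·S·A_cross = 0.54·303·10.64 = 1740 W (cross-section πr²).
Total input = 1740 + 1660 = 3400 W.
Radiated: εσ·A_surf·T⁴ with A_surf = 4πr² = 42.54 m².
T⁴ = 3400/(0.54·5.67×10⁻⁸·42.54) = 2.610×10⁹ K⁴.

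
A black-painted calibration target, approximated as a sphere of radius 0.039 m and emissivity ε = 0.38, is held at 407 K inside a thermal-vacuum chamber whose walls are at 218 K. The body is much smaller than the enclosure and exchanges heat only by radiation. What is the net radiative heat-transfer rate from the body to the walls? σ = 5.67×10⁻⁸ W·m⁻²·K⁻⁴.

P_net ≈ 10.4 W

For a small grey body in a large enclosure: P_net = εσA(T_body⁴ − T_wall⁴).
A = 4πr² = 0.01911 m²; T_body⁴ − T_wall⁴ = 2.744×10¹⁰ − 2.259×10⁹ = 2.518×10¹⁰ K⁴.
|P_net| = 0.38·5.67×10⁻⁸·0.01911·2.518×10¹⁰.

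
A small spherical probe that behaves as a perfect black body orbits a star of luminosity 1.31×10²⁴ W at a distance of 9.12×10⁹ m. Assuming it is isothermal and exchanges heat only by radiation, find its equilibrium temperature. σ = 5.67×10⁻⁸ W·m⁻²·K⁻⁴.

First find the stellar flux at distance d: S = L/(4πd²) = 1.31×10²⁴/(4π·(9.12×10⁹)²) = 1253 W/m².
For an isothermal sphere, absorbed (1−a)S·πr² = emitted σ·4πr²·T⁴, so T⁴ = (1−a)S/(4σ).
T⁴ = 1.00·1253/(4·5.67×10⁻⁸) = 5.526×10⁹ K⁴.

T ≈ 273 K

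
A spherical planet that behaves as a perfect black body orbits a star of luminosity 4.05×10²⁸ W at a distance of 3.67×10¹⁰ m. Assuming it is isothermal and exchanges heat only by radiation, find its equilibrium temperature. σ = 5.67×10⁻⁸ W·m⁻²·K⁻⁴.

T ≈ 1800 K

First find the stellar flux at distance d: S = L/(4πd²) = 4.05×10²⁸/(4π·(3.67×10¹⁰)²) = 2.393×10⁶ W/m².
For an isothermal sphere, absorbed (1−a)S·πr² = emitted σ·4πr²·T⁴, so T⁴ = (1−a)S/(4σ).
T⁴ = 1.00·2.393×10⁶/(4·5.67×10⁻⁸) = 1.055×10¹³ K⁴.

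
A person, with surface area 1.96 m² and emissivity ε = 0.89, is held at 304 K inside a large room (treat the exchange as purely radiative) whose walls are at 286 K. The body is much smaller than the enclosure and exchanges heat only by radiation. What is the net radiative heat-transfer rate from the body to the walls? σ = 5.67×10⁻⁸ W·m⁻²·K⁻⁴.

P_net ≈ 183 W

For a small grey body in a large enclosure: P_net = εσA(T_body⁴ − T_wall⁴).
A = 1.96 m²; T_body⁴ − T_wall⁴ = 8.541×10⁹ − 6.691×10⁹ = 1.850×10⁹ K⁴.
|P_net| = 0.89·5.67×10⁻⁸·1.960·1.850×10⁹.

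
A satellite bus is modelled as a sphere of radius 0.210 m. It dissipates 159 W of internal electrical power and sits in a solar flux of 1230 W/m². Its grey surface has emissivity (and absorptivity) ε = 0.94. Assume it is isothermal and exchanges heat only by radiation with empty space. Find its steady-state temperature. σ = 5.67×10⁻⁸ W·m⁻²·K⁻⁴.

At steady state, absorbed solar power + internal power = radiated power.
Absorbed: α·S·A_cross = 0.94·1230·0.1385 = 160.2 W (cross-section πr²).
Total input = 160.2 + 159 = 319.2 W.
Radiated: εσ·A_surf·T⁴ with A_surf = 4πr² = 0.5542 m².
T⁴ = 319.2/(0.94·5.67×10⁻⁸·0.5542) = 1.081×10¹⁰ K⁴.

T ≈ 322 K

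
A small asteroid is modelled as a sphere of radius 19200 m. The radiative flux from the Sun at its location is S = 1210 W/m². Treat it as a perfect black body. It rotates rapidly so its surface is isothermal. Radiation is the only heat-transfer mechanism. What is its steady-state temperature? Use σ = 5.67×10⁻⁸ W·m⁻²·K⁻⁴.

T ≈ 270 K

At equilibrium, absorbed power = emitted power.
Absorbing cross-section = πr² = 1.158×10⁹ m²; emitting surface = 4πr² = 4.632×10⁹ m² (ratio 4).
S·A_cross = εσ·A_surf·T⁴  ⇒  T⁴ = S/(4σ).
T⁴ = 1.00·1210/(4·5.67×10⁻⁸) = 5.335×10⁹ K⁴.
T = (5.335×10⁹)^(1/4).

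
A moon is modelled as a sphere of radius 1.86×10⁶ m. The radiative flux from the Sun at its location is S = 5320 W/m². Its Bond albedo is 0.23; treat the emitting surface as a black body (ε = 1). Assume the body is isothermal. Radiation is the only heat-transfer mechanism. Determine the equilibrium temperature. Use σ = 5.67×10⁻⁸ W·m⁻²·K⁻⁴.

T ≈ 367 K

At equilibrium, absorbed power = emitted power.
Absorbing cross-section = πr² = 1.087×10¹³ m²; emitting surface = 4πr² = 4.347×10¹³ m² (ratio 4).
(1−a)S·A_cross = εσ·A_surf·T⁴  ⇒  T⁴ = (1−a)S/(4σ).
T⁴ = 0.770·5320/(4·5.67×10⁻⁸) = 1.806×10¹⁰ K⁴.
T = (1.806×10¹⁰)^(1/4).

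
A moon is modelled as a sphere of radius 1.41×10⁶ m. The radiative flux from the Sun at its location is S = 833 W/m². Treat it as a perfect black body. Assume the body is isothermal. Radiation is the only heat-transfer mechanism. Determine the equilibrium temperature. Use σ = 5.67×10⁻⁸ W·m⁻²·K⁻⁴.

At equilibrium, absorbed power = emitted power.
Absorbing cross-section = πr² = 6.246×10¹² m²; emitting surface = 4πr² = 2.498×10¹³ m² (ratio 4).
S·A_cross = εσ·A_surf·T⁴  ⇒  T⁴ = S/(4σ).
T⁴ = 1.00·833/(4·5.67×10⁻⁸) = 3.673×10⁹ K⁴.
T = (3.673×10⁹)^(1/4).

T ≈ 246 K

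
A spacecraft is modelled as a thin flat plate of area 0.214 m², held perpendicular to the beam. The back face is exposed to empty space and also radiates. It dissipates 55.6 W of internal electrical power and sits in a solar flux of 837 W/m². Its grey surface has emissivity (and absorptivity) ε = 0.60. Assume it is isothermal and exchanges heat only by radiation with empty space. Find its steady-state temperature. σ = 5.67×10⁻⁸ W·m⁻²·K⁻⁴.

At steady state, absorbed solar power + internal power = radiated power.
Absorbed: α·S·A_cross = 0.60·837·0.2140 = 107.5 W (cross-section A).
Total input = 107.5 + 55.6 = 163.1 W.
Radiated: εσ·A_surf·T⁴ with A_surf = 2A = 0.4280 m².
T⁴ = 163.1/(0.60·5.67×10⁻⁸·0.4280) = 1.120×10¹⁰ K⁴.

T ≈ 325 K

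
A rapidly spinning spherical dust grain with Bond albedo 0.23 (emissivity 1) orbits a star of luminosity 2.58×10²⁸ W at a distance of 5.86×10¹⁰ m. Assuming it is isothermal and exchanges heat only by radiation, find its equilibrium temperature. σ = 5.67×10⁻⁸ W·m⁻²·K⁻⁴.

First find the stellar flux at distance d: S = L/(4πd²) = 2.58×10²⁸/(4π·(5.86×10¹⁰)²) = 5.979×10⁵ W/m².
For an isothermal sphere, absorbed (1−a)S·πr² = emitted σ·4πr²·T⁴, so T⁴ = (1−a)S/(4σ).
T⁴ = 0.770·5.979×10⁵/(4·5.67×10⁻⁸) = 2.030×10¹² K⁴.

T ≈ 1190 K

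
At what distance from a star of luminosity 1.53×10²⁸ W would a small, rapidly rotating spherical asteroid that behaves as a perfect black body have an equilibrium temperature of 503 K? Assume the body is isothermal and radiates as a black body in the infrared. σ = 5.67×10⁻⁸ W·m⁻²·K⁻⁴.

d ≈ 2.90×10¹¹ m

For an isothermal black-emitting sphere, (1−a)S·πr² = σ·4πr²·T⁴ ⇒ S = 4σT⁴/(1−a).
S = 4·5.67×10⁻⁸·(503)⁴/1.00 = 14520 W/m².
Flux falls as S = L/(4πd²), so d = √(L/(4πS)) = √(1.53×10²⁸/(4π·14520)).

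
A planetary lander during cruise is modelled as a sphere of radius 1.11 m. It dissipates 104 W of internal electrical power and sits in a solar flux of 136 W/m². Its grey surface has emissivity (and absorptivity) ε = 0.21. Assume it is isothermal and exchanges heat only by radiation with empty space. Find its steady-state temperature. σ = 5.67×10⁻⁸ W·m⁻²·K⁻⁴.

At steady state, absorbed solar power + internal power = radiated power.
Absorbed: α·S·A_cross = 0.21·136·3.871 = 110.5 W (cross-section πr²).
Total input = 110.5 + 104 = 214.5 W.
Radiated: εσ·A_surf·T⁴ with A_surf = 4πr² = 15.48 m².
T⁴ = 214.5/(0.21·5.67×10⁻⁸·15.48) = 1.164×10⁹ K⁴.

T ≈ 185 K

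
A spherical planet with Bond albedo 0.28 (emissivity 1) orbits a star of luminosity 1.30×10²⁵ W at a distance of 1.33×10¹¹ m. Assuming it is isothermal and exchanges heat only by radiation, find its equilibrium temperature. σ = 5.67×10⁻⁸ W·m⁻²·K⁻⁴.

T ≈ 117 K

First find the stellar flux at distance d: S = L/(4πd²) = 1.30×10²⁵/(4π·(1.33×10¹¹)²) = 58.48 W/m².
For an isothermal sphere, absorbed (1−a)S·πr² = emitted σ·4πr²·T⁴, so T⁴ = (1−a)S/(4σ).
T⁴ = 0.720·58.48/(4·5.67×10⁻⁸) = 1.857×10⁸ K⁴.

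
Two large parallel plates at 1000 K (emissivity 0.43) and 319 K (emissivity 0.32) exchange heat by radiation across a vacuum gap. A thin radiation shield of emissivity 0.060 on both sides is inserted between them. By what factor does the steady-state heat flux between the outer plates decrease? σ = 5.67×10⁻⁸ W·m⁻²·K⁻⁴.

factor ≈ 8.26

Without shield: q₀ = σΔ(T⁴)/(1/ε₁+1/ε₂−1) with denominator 4.451.
With shield the two gaps are in series; the resistances add: (1/ε₁+1/ε_s−1)+(1/ε_s+1/ε₂−1) = 17.99+18.79 = 36.78.
Heat-flux ratio q₀/q = 36.78/4.451.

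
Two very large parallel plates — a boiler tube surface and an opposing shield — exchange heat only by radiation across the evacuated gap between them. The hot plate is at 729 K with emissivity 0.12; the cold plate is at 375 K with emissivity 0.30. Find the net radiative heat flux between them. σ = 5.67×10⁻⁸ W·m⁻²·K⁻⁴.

q ≈ 1400 W/m²

For two infinite grey parallel plates, q = σ(T₁⁴ − T₂⁴)/(1/ε₁ + 1/ε₂ − 1).
T₁⁴ − T₂⁴ = 2.824×10¹¹ − 1.978×10¹⁰ = 2.627×10¹¹ K⁴.
1/ε₁ + 1/ε₂ − 1 = 8.333 + 3.333 − 1 = 10.67.
q = 5.67×10⁻⁸ × 2.627×10¹¹ / 10.67.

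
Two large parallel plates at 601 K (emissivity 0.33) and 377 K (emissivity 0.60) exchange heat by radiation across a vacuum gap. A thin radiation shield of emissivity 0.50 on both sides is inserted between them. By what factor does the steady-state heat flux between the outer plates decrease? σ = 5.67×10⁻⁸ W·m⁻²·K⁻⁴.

factor ≈ 1.81

Without shield: q₀ = σΔ(T⁴)/(1/ε₁+1/ε₂−1) with denominator 3.697.
With shield the two gaps are in series; the resistances add: (1/ε₁+1/ε_s−1)+(1/ε_s+1/ε₂−1) = 4.030+2.667 = 6.697.
Heat-flux ratio q₀/q = 6.697/3.697.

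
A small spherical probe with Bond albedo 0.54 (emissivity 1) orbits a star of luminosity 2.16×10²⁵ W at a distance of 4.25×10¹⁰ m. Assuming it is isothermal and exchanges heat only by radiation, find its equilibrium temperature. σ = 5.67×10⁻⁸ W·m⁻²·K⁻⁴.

T ≈ 210 K

First find the stellar flux at distance d: S = L/(4πd²) = 2.16×10²⁵/(4π·(4.25×10¹⁰)²) = 951.6 W/m².
For an isothermal sphere, absorbed (1−a)S·πr² = emitted σ·4πr²·T⁴, so T⁴ = (1−a)S/(4σ).
T⁴ = 0.460·951.6/(4·5.67×10⁻⁸) = 1.930×10⁹ K⁴.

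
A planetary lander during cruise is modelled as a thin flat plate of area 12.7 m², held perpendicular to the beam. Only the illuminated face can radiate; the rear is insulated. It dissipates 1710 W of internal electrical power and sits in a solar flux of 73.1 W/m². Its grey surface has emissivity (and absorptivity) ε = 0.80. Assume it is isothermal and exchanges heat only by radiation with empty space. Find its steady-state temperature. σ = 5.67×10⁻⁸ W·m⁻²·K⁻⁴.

At steady state, absorbed solar power + internal power = radiated power.
Absorbed: α·S·A_cross = 0.80·73.1·12.70 = 742.7 W (cross-section A).
Total input = 742.7 + 1710 = 2453 W.
Radiated: εσ·A_surf·T⁴ with A_surf = A = 12.70 m².
T⁴ = 2453/(0.80·5.67×10⁻⁸·12.70) = 4.258×10⁹ K⁴.

T ≈ 255 K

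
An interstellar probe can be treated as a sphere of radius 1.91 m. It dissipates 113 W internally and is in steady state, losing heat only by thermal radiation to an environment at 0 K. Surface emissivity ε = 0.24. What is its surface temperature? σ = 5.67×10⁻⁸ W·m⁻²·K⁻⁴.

Steady state: internal power = radiated power, P = εσA T⁴.
Radiating area A = 4πr² = 45.84 m².
T⁴ = P/(εσA) = 113/(0.24·5.67×10⁻⁸·45.84) = 1.811×10⁸ K⁴.
T = (1.811×10⁸)^(1/4).

T ≈ 116 K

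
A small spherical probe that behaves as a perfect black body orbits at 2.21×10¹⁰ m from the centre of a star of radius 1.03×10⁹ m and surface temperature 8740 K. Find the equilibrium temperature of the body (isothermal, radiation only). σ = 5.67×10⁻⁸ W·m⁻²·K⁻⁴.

T ≈ 1330 K

The star's surface emits σT_*⁴; at distance d the flux is S = σT_*⁴(R_*/d)².
S = 5.67×10⁻⁸·(8740)⁴·(1.03×10⁹/2.21×10¹⁰)² = 7.187×10⁵ W/m².
For an isothermal sphere T⁴ = (1−a)S/(4σ) = 3.169×10¹² K⁴.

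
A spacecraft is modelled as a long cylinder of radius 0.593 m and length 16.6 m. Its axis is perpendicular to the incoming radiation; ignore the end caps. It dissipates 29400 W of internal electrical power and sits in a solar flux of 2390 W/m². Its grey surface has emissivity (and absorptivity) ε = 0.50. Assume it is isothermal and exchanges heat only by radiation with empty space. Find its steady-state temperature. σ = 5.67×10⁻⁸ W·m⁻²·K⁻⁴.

T ≈ 417 K

At steady state, absorbed solar power + internal power = radiated power.
Absorbed: α·S·A_cross = 0.50·2390·19.69 = 23530 W (cross-section 2rL).
Total input = 23530 + 29400 = 52930 W.
Radiated: εσ·A_surf·T⁴ with A_surf = 2πrL = 61.85 m².
T⁴ = 52930/(0.50·5.67×10⁻⁸·61.85) = 3.018×10¹⁰ K⁴.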